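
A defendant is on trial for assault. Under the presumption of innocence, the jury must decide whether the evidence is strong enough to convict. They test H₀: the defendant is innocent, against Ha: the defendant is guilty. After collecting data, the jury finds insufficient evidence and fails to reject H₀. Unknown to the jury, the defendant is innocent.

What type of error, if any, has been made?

The test retained a true H₀ — the decision matches the true state.

No error (correct decision).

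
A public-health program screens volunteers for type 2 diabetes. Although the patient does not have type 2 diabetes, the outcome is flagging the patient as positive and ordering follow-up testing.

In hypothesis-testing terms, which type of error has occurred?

Type I error

The null hypothesis here is that the patient does not have type 2 diabetes.
'Flagging the patient as positive and ordering follow-up testing' corresponds to rejecting H₀.
H₀ was rejected but H₀ is true — a Type I error (false positive).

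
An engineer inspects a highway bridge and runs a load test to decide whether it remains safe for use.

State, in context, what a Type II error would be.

A Type II error would mean concluding that the structure meets the required load capacity (safe) (or at least failing to establish that the structure is structurally deficient) when in fact the structure is structurally deficient.

With the conventional null hypothesis that the structure meets the required load capacity (safe):
A Type II error is failing to reject H₀ when H₀ is false.
Here that means keeping the structure open when actually the structure is structurally deficient.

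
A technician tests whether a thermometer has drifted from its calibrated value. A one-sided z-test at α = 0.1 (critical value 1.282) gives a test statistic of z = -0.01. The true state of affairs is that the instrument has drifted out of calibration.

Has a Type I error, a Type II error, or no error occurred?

Type II error

The conventional null hypothesis is that the instrument is correctly calibrated.
Since z = -0.01 ≤ z* = 1.282, H₀ is not rejected.
H₀ is false (actually the instrument has drifted out of calibration).
Failing to reject a false H₀ is a Type II error.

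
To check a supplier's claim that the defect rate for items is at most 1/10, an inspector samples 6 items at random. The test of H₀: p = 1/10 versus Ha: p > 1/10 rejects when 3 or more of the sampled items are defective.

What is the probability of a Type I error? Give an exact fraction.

α = P(reject H₀ | H₀ true) = P(S ≥ 3 | p = 1/10), S ~ Binomial(6, 1/10).
α = 1 − P(S ≤ 2) = 1 − 19683/20000 = 317/20000.

317/20000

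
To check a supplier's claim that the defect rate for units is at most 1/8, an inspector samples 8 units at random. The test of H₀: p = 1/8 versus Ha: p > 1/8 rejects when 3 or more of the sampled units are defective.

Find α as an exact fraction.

1129899/16777216

Under H₀, Y ~ Binomial(8, 1/8); the Type I error rate is P(Y ≥ 3).
α = 1 − P(Y ≤ 2) = 1 − 15647317/16777216 = 1129899/16777216.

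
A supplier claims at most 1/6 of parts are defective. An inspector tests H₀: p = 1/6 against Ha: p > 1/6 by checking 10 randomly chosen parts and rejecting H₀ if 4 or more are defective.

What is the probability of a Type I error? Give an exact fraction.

The significance level is the probability, assuming p = 1/6, of seeing 4 or more defectives in 10 draws.
Computing the lower-tail complement: 1 − 390625/419904 = 29279/419904.

29279/419904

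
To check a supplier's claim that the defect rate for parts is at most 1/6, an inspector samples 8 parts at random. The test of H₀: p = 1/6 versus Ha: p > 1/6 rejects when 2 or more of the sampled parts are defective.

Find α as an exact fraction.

Under H₀, Y ~ Binomial(8, 1/6); the Type I error rate is P(Y ≥ 2).
Via the complement, α = 1 − Σ_{j=0}^{1} C(8,j)(1/6)^j(5/6)^{8-j} = 663991/1679616.

663991/1679616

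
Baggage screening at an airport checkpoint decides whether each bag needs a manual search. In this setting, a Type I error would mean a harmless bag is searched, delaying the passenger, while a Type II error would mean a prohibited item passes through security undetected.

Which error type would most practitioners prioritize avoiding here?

Type II error

The Type II consequence (a prohibited item passes through security undetected) is more severe than the Type I consequence (a harmless bag is searched, delaying the passenger).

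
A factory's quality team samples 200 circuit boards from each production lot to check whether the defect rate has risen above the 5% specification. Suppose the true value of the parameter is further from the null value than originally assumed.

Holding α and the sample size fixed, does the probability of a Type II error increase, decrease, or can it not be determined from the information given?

It decreases.

A larger true effect moves the Ha sampling distribution further from the H₀ critical value, making rejection more likely when Ha is true.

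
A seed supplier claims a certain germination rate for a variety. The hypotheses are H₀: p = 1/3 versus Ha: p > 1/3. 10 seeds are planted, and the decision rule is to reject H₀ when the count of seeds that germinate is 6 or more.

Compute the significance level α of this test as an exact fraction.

1507/19683

α = P(reject H₀ | H₀ true) = P(Y ≥ 6 | p = 1/3), with Y ~ Binomial(10, 1/3).
P(Y ≥ 6) = Σ_{j=6}^{10} C(10,j)·(1/3)^j·(2/3)^{10-j} = 1507/19683.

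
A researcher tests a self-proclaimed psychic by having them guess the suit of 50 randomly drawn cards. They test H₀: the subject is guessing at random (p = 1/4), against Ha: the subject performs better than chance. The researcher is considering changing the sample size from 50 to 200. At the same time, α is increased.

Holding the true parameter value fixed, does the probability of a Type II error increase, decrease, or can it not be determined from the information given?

A larger sample reduces the standard error, pulling the sampling distribution under Ha further from the non-rejection region. A larger α widens the rejection region, so when the alternative is true more outcomes lead to rejection — failing to reject becomes less likely. Both changes push β in the same direction.

It decreases.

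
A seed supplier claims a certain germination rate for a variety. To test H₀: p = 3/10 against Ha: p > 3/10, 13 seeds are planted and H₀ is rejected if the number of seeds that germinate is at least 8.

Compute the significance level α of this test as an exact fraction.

45557031771/2500000000000

The Type I error probability is α = P(X ≥ 8) computed under H₀, where X ~ Binomial(13, 3/10).
Adding the binomial terms for j = 8 through 13 with p = 3/10 yields 45557031771/2500000000000.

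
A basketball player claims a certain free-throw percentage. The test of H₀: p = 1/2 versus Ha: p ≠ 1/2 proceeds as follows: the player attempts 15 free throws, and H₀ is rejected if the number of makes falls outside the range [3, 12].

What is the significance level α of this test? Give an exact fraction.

The significance level is the null-hypothesis probability of the rejection region {≤2} ∪ {≥13}.
The two tails are symmetric, so α = 2·(1 + 15 + 105)/2^15 = 242/32768 = 121/16384.

121/16384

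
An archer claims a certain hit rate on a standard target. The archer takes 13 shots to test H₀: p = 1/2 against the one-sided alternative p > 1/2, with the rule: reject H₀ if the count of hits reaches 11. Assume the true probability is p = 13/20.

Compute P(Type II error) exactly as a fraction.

36323681060626281/40960000000000000

β = P(fail to reject H₀ | Ha true) = P(Y ≤ 10 | p = 13/20), Y ~ Binomial(13, 13/20).
Adding the binomial probabilities P(Y=0)+…+P(Y=10) at p = 13/20 gives 36323681060626281/40960000000000000.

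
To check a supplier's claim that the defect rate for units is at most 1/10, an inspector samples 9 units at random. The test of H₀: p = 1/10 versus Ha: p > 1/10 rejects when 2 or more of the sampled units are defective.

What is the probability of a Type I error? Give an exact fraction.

112579511/500000000

Under H₀, K ~ Binomial(9, 1/10); the Type I error rate is P(K ≥ 2).
Computing the lower-tail complement: 1 − 387420489/500000000 = 112579511/500000000.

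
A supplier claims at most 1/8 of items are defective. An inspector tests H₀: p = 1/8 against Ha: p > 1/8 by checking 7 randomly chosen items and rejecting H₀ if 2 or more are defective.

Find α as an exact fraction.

225033/1048576

The significance level is the probability, assuming p = 1/8, of seeing 2 or more defectives in 7 draws.
α = 1 − P(S ≤ 1) = 1 − 823543/1048576 = 225033/1048576.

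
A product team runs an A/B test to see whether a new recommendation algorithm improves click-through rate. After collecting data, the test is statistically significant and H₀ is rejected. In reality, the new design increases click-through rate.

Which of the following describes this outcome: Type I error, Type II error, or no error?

No error — this is a correct decision.

The conventional null hypothesis here is that the new design has no effect on click-through rate.
The test rejected a false H₀ — the decision matches the true state.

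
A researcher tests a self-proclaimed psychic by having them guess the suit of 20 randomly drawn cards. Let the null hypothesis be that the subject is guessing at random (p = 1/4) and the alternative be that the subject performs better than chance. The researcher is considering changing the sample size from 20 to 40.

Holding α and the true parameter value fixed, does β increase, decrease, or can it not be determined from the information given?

A larger sample reduces the standard error, pulling the sampling distribution under Ha further from the non-rejection region.

It decreases.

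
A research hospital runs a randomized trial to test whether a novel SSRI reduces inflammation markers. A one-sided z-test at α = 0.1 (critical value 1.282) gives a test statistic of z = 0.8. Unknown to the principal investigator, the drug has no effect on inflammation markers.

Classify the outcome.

The conventional null hypothesis is that the drug has no effect on inflammation markers.
Since z = 0.8 ≤ z* = 1.282, H₀ is not rejected.
H₀ is true (actually the drug has no effect on inflammation markers).
The decision matches the true state — no error.

No error — this is a correct decision.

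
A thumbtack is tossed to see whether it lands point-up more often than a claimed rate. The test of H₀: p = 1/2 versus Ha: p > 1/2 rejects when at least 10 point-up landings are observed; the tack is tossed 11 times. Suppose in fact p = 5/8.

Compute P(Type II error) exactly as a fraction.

4109420421/4294967296

β = P(fail to reject H₀ | Ha true) = P(Y ≤ 9 | p = 5/8), Y ~ Binomial(11, 5/8).
Equivalently, β = 1 − P(Y ≥ 10) = 4109420421/4294967296.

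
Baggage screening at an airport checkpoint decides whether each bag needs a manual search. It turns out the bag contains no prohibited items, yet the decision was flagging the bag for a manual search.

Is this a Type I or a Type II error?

Type I error

The null hypothesis here is that the bag contains no prohibited items.
'Flagging the bag for a manual search' corresponds to rejecting H₀.
H₀ was rejected but H₀ is true — a Type I error (false positive).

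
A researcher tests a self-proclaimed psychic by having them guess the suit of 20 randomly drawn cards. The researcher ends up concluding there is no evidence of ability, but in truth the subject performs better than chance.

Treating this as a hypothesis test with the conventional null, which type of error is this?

The null hypothesis here is that the subject is guessing at random (p = 1/4).
'Concluding there is no evidence of ability' corresponds to failing to reject H₀.
H₀ was not rejected but H₀ is false — a Type II error (false negative).

Type II error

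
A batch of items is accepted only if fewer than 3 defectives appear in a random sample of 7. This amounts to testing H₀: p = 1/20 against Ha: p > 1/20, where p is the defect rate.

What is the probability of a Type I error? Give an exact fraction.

961803/256000000

Under H₀, S ~ Binomial(7, 1/20); the Type I error rate is P(S ≥ 3).
α = 1 − P(S ≤ 2) = 1 − 255038197/256000000 = 961803/256000000.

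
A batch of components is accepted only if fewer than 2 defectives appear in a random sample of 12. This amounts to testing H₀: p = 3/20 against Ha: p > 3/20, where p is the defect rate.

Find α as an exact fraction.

2279589495695451/4096000000000000

α = P(reject H₀ | H₀ true) = P(S ≥ 2 | p = 3/20), S ~ Binomial(12, 3/20).
α = 1 − P(S ≤ 1) = 1 − 1816410504304549/4096000000000000 = 2279589495695451/4096000000000000.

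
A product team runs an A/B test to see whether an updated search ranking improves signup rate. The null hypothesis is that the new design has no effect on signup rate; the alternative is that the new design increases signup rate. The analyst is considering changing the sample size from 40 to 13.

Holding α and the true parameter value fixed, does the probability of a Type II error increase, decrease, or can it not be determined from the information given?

A smaller sample increases the standard error, so the sampling distributions under H₀ and Ha overlap more.

It increases.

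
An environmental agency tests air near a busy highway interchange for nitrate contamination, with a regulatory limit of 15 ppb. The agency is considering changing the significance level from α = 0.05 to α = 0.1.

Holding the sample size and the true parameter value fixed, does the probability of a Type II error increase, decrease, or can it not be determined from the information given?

With a larger α the critical value moves toward the center, so more of the Ha sampling distribution lies in the rejection region.

It decreases.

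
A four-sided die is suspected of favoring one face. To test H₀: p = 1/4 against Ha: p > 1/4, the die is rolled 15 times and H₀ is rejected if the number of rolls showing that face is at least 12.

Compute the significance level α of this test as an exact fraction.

3319/268435456

Under H₀, X ~ Binomial(15, 1/4), and α = P(X ≥ 12).
P(X ≥ 12) = Σ_{j=12}^{15} C(15,j)·(1/4)^j·(3/4)^{15-j} = 3319/268435456.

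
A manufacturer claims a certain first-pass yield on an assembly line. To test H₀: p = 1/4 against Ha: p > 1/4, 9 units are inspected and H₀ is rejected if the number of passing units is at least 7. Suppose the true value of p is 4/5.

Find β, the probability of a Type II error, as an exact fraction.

511333/1953125

β = P(fail to reject H₀ | Ha true) = P(S ≤ 6 | p = 4/5), S ~ Binomial(9, 4/5).
Equivalently, β = 1 − P(S ≥ 7) = 511333/1953125.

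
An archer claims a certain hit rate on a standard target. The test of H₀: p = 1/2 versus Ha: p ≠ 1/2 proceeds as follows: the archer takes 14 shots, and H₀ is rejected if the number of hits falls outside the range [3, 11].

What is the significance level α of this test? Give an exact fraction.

α = P(K ≤ 2 or K ≥ 12 | p = 1/2), K ~ Binomial(14, 1/2).
The two tails are symmetric, so α = 2·(1 + 14 + 91)/2^14 = 212/16384 = 53/4096.

53/4096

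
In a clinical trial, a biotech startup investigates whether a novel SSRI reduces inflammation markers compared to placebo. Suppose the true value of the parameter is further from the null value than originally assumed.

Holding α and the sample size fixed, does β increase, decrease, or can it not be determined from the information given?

It decreases.

A larger true effect moves the Ha sampling distribution further from the H₀ critical value, making rejection more likely when Ha is true.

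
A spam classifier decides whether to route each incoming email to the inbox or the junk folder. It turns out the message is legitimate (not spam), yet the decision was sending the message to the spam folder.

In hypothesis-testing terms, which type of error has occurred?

The null hypothesis here is that the message is legitimate (not spam).
'Sending the message to the spam folder' corresponds to rejecting H₀.
H₀ was rejected but H₀ is true — a Type I error (false positive).

Type I error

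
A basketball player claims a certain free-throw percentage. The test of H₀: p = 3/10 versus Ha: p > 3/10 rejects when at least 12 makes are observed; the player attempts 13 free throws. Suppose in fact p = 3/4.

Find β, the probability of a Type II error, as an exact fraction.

3662863/4194304

A Type II error is failing to reject when Ha holds: with p = 3/4, β = P(X ≤ 11).
Equivalently, β = 1 − P(X ≥ 12) = 3662863/4194304.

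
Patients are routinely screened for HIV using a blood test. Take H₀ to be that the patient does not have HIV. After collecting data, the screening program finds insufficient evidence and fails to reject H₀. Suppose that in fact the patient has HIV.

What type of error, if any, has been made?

Type II error

H₀ was not rejected, but H₀ is actually false.
Failing to reject a false null hypothesis is a Type II error (false negative).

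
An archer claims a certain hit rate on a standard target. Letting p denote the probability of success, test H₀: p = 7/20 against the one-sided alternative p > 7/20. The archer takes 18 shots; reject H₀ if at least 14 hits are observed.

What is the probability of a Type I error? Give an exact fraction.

3435049976681085371/13107200000000000000000

Under H₀, S ~ Binomial(18, 7/20), and α = P(S ≥ 14).
Adding the binomial terms for j = 14 through 18 with p = 7/20 yields 3435049976681085371/13107200000000000000000.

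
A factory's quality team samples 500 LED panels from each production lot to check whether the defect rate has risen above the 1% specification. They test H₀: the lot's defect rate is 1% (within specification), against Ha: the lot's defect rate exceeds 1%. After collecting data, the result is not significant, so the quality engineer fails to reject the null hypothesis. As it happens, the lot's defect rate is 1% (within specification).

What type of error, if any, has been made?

The test retained a true H₀ — the decision matches the true state.

No error (correct decision).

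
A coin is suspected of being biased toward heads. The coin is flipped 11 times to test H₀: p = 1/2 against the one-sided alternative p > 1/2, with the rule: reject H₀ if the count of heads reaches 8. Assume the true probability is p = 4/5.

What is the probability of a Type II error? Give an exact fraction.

12589/78125

β = P(fail to reject H₀ | Ha true) = P(K ≤ 7 | p = 4/5), K ~ Binomial(11, 4/5).
Adding the binomial probabilities P(K=0)+…+P(K=7) at p = 4/5 gives 12589/78125.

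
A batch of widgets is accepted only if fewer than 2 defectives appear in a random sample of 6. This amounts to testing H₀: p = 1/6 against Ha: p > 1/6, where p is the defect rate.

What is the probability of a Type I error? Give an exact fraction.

α = P(reject H₀ | H₀ true) = P(Y ≥ 2 | p = 1/6), Y ~ Binomial(6, 1/6).
Computing the lower-tail complement: 1 − 34375/46656 = 12281/46656.

12281/46656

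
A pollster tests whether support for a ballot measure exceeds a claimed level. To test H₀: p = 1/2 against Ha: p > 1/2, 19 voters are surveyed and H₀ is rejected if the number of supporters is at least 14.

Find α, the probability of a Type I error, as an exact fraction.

The Type I error probability is α = P(K ≥ 14) computed under H₀, where K ~ Binomial(19, 1/2).
P(K ≥ 14) = [C(19,14) + C(19,15) + C(19,16) + C(19,17) + C(19,18) + C(19,19)] / 2^19 = (11628 + 3876 + 969 + 171 + 19 + 1) / 524288 = 16664/524288 = 2083/65536.

2083/65536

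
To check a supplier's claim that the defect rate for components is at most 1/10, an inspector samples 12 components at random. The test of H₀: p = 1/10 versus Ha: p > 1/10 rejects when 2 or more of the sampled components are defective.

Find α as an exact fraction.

Under H₀, K ~ Binomial(12, 1/10); the Type I error rate is P(K ≥ 2).
Via the complement, α = 1 − Σ_{j=0}^{1} C(12,j)(1/10)^j(9/10)^{12-j} = 340997748211/1000000000000.

340997748211/1000000000000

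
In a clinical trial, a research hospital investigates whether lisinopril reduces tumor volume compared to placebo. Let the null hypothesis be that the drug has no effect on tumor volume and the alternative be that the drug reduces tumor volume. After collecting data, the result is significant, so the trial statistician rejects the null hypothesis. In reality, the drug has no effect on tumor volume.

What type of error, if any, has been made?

H₀ was rejected, but H₀ is actually true.
Rejecting a true null hypothesis is a Type I error (false positive).

Type I error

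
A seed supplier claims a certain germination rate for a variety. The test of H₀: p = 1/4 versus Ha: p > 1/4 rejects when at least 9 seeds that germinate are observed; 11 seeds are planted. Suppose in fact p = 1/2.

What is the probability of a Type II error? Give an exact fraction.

1981/2048

β = P(fail to reject H₀ | Ha true) = P(X ≤ 8 | p = 1/2), X ~ Binomial(11, 1/2).
Summing C(11,j)·(1/2)^j·(1/2)^{11-j} for j = 0..8 gives 1981/2048.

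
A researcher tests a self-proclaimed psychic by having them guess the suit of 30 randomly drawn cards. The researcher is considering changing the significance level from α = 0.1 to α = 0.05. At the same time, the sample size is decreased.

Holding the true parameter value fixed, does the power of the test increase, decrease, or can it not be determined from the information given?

Tightening α shrinks the rejection region. When Ha holds, fewer sample outcomes clear the stricter threshold, so more fall in the acceptance region. With less data the test statistic is noisier; under Ha, more outcomes land inside the acceptance region. Both changes push β in the same direction.
Since power = 1 − β and β increases, power decreases.

It decreases.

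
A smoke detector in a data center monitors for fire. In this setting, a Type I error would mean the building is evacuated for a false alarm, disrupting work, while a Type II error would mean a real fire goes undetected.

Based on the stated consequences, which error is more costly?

The Type II consequence (a real fire goes undetected) is more severe than the Type I consequence (the building is evacuated for a false alarm, disrupting work).

Type II error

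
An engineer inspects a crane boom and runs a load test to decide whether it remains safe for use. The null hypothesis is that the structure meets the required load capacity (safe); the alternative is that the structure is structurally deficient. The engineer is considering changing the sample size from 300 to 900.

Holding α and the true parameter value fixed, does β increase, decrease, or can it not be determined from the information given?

A larger sample reduces the standard error, pulling the sampling distribution under Ha further from the non-rejection region.

It decreases.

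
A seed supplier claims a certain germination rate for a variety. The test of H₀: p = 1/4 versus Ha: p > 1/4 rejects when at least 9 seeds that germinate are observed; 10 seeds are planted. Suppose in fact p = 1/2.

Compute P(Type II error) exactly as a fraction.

1013/1024

Under the alternative p = 1/2, K ~ Binomial(10, 1/2); β is the probability the test does not reject, P(K < 9).
Adding the binomial probabilities P(K=0)+…+P(K=8) at p = 1/2 gives 1013/1024.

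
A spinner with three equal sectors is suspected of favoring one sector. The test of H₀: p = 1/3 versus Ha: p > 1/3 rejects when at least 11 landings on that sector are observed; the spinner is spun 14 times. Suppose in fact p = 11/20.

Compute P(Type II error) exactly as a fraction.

767413934602409223/819200000000000000

A Type II error is failing to reject when Ha holds: with p = 11/20, β = P(S ≤ 10).
Summing C(14,j)·(11/20)^j·(9/20)^{14-j} for j = 0..10 gives 767413934602409223/819200000000000000.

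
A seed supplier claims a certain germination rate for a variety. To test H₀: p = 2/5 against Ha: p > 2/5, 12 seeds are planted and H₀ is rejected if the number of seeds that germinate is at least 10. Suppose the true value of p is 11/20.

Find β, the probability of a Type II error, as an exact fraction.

A Type II error is failing to reject when Ha holds: with p = 11/20, β = P(Y ≤ 9).
Equivalently, β = 1 − P(Y ≥ 10) = 784677287856069/819200000000000.

784677287856069/819200000000000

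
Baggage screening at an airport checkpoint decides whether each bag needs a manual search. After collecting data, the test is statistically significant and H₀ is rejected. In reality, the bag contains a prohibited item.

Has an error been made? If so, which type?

No error (correct decision).

The conventional null hypothesis here is that the bag contains no prohibited items.
The test rejected a false H₀ — the decision matches the true state.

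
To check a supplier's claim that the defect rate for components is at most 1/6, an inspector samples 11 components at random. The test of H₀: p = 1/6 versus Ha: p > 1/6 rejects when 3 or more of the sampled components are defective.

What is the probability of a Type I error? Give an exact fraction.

3671303/13436928

The significance level is the probability, assuming p = 1/6, of seeing 3 or more defectives in 11 draws.
Via the complement, α = 1 − Σ_{j=0}^{2} C(11,j)(1/6)^j(5/6)^{11-j} = 3671303/13436928.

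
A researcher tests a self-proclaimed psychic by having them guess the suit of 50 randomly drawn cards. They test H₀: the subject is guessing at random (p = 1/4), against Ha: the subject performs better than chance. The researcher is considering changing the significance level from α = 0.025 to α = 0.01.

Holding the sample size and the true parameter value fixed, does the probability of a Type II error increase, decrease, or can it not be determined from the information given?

A smaller α moves the rejection region further into the tail. With the alternative true, more outcomes now fall outside the rejection region, so failing to reject becomes more likely.

It increases.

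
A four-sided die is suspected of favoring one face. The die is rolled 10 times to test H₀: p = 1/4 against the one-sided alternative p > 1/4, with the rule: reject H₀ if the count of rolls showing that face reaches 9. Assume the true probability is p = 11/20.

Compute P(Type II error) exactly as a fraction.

A Type II error is failing to reject when Ha holds: with p = 11/20, β = P(Y ≤ 8).
Equivalently, β = 1 − P(Y ≥ 9) = 10001847283209/10240000000000.

10001847283209/10240000000000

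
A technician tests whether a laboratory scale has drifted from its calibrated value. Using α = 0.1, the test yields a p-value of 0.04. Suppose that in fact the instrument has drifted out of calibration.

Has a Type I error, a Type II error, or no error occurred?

Neither — the decision is correct.

The conventional null hypothesis is that the instrument is correctly calibrated.
Since p = 0.04 < α = 0.1, H₀ is rejected.
H₀ is false (actually the instrument has drifted out of calibration).
The decision matches the true state — no error.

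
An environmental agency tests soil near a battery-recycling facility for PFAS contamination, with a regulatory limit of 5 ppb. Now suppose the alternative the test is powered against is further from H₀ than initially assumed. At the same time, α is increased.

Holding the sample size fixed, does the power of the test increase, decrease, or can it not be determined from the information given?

The further the true parameter sits from the null value, the more of the Ha sampling distribution falls in the rejection region. A larger α widens the rejection region, so when the alternative is true more outcomes lead to rejection — failing to reject becomes less likely. Both changes push β in the same direction.
Since power = 1 − β and β decreases, power increases.

It increases.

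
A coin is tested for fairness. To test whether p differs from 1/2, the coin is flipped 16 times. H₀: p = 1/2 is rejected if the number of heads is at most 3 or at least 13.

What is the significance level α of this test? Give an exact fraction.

Under H₀, X ~ Binomial(16, 1/2); α is the probability of landing in either tail, P(X ≤ 3) + P(X ≥ 13).
By symmetry, α = 2·P(X ≤ 3) = 2·(1 + 16 + 120 + 560)/65536 = 1394/65536 = 697/32768.

697/32768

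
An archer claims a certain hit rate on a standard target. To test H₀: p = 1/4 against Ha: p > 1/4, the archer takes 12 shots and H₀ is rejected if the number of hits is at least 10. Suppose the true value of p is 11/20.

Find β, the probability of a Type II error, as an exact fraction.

784677287856069/819200000000000

Under the alternative p = 11/20, X ~ Binomial(12, 11/20); β is the probability the test does not reject, P(X < 10).
Summing C(12,j)·(11/20)^j·(9/20)^{12-j} for j = 0..9 gives 784677287856069/819200000000000.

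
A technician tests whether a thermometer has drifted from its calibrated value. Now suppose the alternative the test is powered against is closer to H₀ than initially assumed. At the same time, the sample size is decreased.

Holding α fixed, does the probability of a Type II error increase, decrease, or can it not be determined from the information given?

It increases.

When the true parameter is near the null value, the test has a harder time distinguishing Ha from H₀. A smaller sample increases the standard error, so the sampling distributions under H₀ and Ha overlap more. Both changes push β in the same direction.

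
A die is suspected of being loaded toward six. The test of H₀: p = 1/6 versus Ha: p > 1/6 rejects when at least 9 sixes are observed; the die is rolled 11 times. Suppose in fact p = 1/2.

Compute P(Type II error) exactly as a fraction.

A Type II error is failing to reject when Ha holds: with p = 1/2, β = P(X ≤ 8).
Equivalently, β = 1 − P(X ≥ 9) = 1981/2048.

1981/2048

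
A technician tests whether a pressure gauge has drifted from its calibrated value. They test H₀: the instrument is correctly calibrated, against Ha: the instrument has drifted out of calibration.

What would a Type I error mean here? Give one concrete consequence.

A Type I error is rejecting H₀ when H₀ is true.
Here that means pulling the instrument for recalibration when actually the instrument is correctly calibrated.

A Type I error would mean concluding that the instrument has drifted out of calibration when in fact the instrument is correctly calibrated. Consequence: a properly working instrument is taken offline unnecessarily.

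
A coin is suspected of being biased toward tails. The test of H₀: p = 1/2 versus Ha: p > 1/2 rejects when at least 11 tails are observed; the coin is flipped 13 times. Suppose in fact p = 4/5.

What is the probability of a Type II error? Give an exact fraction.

608334741/1220703125

Under the alternative p = 4/5, X ~ Binomial(13, 4/5); β is the probability the test does not reject, P(X < 11).
Equivalently, β = 1 − P(X ≥ 11) = 608334741/1220703125.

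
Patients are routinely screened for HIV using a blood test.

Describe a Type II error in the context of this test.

With the conventional null hypothesis that the patient does not have HIV:
A Type II error is failing to reject H₀ when H₀ is false.
Here that means clearing the patient as negative when actually the patient has HIV.

A Type II error would mean concluding that the patient does not have HIV (or at least failing to establish that the patient has HIV) when in fact the patient has HIV.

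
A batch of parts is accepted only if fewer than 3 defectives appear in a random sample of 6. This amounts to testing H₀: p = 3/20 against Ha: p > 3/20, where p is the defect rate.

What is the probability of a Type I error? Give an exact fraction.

The significance level is the probability, assuming p = 3/20, of seeing 3 or more defectives in 6 draws.
Via the complement, α = 1 − Σ_{j=0}^{2} C(6,j)(3/20)^j(17/20)^{6-j} = 302967/6400000.

302967/6400000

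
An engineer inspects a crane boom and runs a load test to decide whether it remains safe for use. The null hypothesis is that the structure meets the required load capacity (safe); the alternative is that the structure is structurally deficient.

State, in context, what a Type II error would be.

A Type II error would mean concluding that the structure meets the required load capacity (safe) (or at least failing to establish that the structure is structurally deficient) when in fact the structure is structurally deficient.

A Type II error is failing to reject H₀ when H₀ is false.
Here that means keeping the structure open when actually the structure is structurally deficient.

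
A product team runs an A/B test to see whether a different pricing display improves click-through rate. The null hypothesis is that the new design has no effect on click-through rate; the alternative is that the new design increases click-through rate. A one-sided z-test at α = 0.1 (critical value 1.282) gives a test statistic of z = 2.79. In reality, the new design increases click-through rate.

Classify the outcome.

Since z = 2.79 > z* = 1.282, H₀ is rejected.
H₀ is false (actually the new design increases click-through rate).
The decision matches the true state — no error.

No error — this is a correct decision.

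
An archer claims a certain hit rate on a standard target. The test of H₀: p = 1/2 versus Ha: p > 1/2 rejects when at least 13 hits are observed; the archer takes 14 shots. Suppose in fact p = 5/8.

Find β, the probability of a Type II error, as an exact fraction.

β = P(fail to reject H₀ | Ha true) = P(Y ≤ 12 | p = 5/8), Y ~ Binomial(14, 5/8).
Adding the binomial probabilities P(Y=0)+…+P(Y=12) at p = 5/8 gives 4340673464229/4398046511104.

4340673464229/4398046511104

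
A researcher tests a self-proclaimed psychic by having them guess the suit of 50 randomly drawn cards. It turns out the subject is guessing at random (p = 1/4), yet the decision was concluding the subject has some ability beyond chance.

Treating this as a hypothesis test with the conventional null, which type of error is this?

Type I error

The null hypothesis here is that the subject is guessing at random (p = 1/4).
'Concluding the subject has some ability beyond chance' corresponds to rejecting H₀.
H₀ was rejected but H₀ is true — a Type I error (false positive).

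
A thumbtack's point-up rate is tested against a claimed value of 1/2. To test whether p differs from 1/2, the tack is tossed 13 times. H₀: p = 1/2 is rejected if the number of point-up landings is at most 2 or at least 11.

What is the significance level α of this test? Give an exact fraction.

Under H₀, S ~ Binomial(13, 1/2); α is the probability of landing in either tail, P(S ≤ 2) + P(S ≥ 11).
The two tails are symmetric, so α = 2·(1 + 13 + 78)/2^13 = 184/8192 = 23/1024.

23/1024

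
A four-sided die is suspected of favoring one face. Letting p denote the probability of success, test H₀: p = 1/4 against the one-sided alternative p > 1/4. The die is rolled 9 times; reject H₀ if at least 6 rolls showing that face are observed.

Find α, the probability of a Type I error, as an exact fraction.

The Type I error probability is α = P(X ≥ 6) computed under H₀, where X ~ Binomial(9, 1/4).
Adding the binomial terms for j = 6 through 9 with p = 1/4 yields 655/65536.

655/65536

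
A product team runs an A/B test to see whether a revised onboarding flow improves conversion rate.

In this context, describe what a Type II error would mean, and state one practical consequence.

A Type II error would mean concluding that the new design has no effect on conversion rate (or at least failing to establish that the new design increases conversion rate) when in fact the new design increases conversion rate. Consequence: a genuinely better design is discarded.

With the conventional null hypothesis that the new design has no effect on conversion rate:
A Type II error is failing to reject H₀ when H₀ is false.
Here that means keeping the current design when actually the new design increases conversion rate.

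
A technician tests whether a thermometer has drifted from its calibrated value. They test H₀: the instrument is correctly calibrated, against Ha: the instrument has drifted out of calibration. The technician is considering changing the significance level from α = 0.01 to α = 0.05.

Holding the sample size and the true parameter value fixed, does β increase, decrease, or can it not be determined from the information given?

It decreases.

With a larger α the critical value moves toward the center, so more of the Ha sampling distribution lies in the rejection region.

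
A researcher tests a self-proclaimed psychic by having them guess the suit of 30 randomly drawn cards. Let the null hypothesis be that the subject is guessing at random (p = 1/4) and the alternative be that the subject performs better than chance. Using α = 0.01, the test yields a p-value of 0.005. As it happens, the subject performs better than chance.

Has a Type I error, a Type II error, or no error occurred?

Neither — the decision is correct.

Since p = 0.005 < α = 0.01, H₀ is rejected.
H₀ is false (actually the subject performs better than chance).
The decision matches the true state — no error.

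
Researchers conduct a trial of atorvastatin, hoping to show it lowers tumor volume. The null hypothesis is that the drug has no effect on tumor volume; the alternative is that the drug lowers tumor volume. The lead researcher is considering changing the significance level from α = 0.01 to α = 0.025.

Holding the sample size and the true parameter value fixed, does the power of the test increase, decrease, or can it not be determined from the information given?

With a larger α the critical value moves toward the center, so more of the Ha sampling distribution lies in the rejection region.
Since power = 1 − β and β decreases, power increases.

It increases.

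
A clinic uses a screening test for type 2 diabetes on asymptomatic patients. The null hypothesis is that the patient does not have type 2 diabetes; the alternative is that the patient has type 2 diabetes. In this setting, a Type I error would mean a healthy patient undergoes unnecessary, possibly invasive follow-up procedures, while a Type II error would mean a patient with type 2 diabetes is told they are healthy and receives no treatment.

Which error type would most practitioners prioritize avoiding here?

The Type II consequence (a patient with type 2 diabetes is told they are healthy and receives no treatment) is more severe than the Type I consequence (a healthy patient undergoes unnecessary, possibly invasive follow-up procedures).

Type II error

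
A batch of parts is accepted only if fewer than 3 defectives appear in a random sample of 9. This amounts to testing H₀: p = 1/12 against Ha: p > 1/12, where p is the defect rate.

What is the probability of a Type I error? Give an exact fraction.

α = P(reject H₀ | H₀ true) = P(S ≥ 3 | p = 1/12), S ~ Binomial(9, 1/12).
Via the complement, α = 1 − Σ_{j=0}^{2} C(9,j)(1/12)^j(11/12)^{9-j} = 668221/20155392.

668221/20155392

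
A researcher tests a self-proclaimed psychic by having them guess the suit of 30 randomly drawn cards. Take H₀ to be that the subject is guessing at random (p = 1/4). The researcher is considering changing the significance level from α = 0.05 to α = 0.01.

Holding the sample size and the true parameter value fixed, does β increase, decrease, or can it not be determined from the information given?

A smaller α moves the rejection region further into the tail. With the alternative true, more outcomes now fall outside the rejection region, so failing to reject becomes more likely.

It increases.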